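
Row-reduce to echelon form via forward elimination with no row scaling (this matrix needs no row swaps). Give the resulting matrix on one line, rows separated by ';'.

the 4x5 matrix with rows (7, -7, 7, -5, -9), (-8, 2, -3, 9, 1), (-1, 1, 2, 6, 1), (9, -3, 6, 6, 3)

REF = [7 -7 7 -5 -9; 0 -6 5 23/7 -65/7; 0 0 3 37/7 -2/7; 0 0 0 256/21 115/21]

Forward elimination:
R2 <- R2 - (-8/7)*R1:  [     0     -6      5   23/7  -65/7 ]
R3 <- R3 - (-1/7)*R1:  [    0     0     3  37/7  -2/7 ]
R4 <- R4 - (9/7)*R1:  [     0      6     -3   87/7  102/7 ]
R4 <- R4 - (-1)*R2:  [     0      0      2  110/7   37/7 ]
R4 <- R4 - (2/3)*R3:  [      0       0       0  256/21  115/21 ]
Row echelon form:
[ 7  -7  7      -5      -9 ]
[ 0  -6  5    23/7   -65/7 ]
[ 0   0  3    37/7    -2/7 ]
[ 0   0  0  256/21  115/21 ]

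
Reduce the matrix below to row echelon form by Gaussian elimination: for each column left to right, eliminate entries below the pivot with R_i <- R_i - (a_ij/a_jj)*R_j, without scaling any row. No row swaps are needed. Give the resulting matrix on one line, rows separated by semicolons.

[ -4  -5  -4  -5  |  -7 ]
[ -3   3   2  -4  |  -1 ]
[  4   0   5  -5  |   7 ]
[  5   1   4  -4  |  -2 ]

Forward elimination:
R2 <- R2 - (3/4)*R1:  [    0  27/4     5  -1/4  17/4 ]
R3 <- R3 - (-1)*R1:  [   0   -5    1  -10    0 ]
R4 <- R4 - (-5/4)*R1:  [     0  -21/4     -1  -41/4  -43/4 ]
R3 <- R3 - (-20/27)*R2:  [       0        0   127/27  -275/27    85/27 ]
R4 <- R4 - (-7/9)*R2:  [     0      0   26/9  -94/9  -67/9 ]
R4 <- R4 - (78/127)*R3:  [         0          0          0   -532/127  -1191/127 ]
Row echelon form:
[ -4    -5      -4        -5  |         -7 ]
[  0  27/4       5      -1/4  |       17/4 ]
[  0     0  127/27   -275/27  |      85/27 ]
[  0     0       0  -532/127  |  -1191/127 ]

REF = [-4 -5 -4 -5 -7; 0 27/4 5 -1/4 17/4; 0 0 127/27 -275/27 85/27; 0 0 0 -532/127 -1191/127]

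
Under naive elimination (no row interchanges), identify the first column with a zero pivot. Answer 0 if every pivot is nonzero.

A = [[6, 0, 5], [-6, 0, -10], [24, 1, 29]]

Naive forward elimination:
R2 <- R2 - (-1)*R1:  [  0   0  -5 ]
R3 <- R3 - (4)*R1:  [ 0  1  9 ]
Matrix at this point:
[ 6  0   5 ]
[ 0  0  -5 ]
[ 0  1   9 ]
Pivot entry (2,2) is zero but row 3 has 1 in column 2 -> naive elimination stops; a row interchange (e.g. R2 <-> R3) would be required here.

first zero-pivot column = 2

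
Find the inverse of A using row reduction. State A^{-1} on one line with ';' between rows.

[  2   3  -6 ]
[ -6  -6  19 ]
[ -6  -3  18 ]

Gauss-Jordan on [A | I]:
R1 <- (1/2)*R1:  [   1  3/2   -3  |  1/2    0    0 ]
R2 <- R2 - (-6)*R1:  [ 0  3  1  |  3  1  0 ]
R3 <- R3 - (-6)*R1:  [ 0  6  0  |  3  0  1 ]
R2 <- (1/3)*R2:  [   0    1  1/3  |    1  1/3    0 ]
R1 <- R1 - (3/2)*R2:  [    1     0  -7/2  |    -1  -1/2     0 ]
R3 <- R3 - (6)*R2:  [  0   0  -2  |  -3  -2   1 ]
R3 <- (1/-2)*R3:  [    0     0     1  |   3/2     1  -1/2 ]
R1 <- R1 - (-7/2)*R3:  [    1     0     0  |  17/4     3  -7/4 ]
R2 <- R2 - (1/3)*R3:  [   0    1    0  |  1/2    0  1/6 ]
Right block of [I | A^{-1}] is the inverse:
[ 17/4  3  -7/4 ]
[  1/2  0   1/6 ]
[  3/2  1  -1/2 ]

inverse = [17/4 3 -7/4; 1/2 0 1/6; 3/2 1 -1/2]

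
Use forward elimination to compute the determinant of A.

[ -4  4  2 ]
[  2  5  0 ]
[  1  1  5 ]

det(A) = -146

Forward elimination:
R2 <- R2 - (-1/2)*R1:  [ 0  7  1 ]
R3 <- R3 - (-1/4)*R1:  [    0     2  11/2 ]
R3 <- R3 - (2/7)*R2:  [     0      0  73/14 ]
Upper-triangular form:
[ -4  4      2 ]
[  0  7      1 ]
[  0  0  73/14 ]
det(A) = (-1)^0 * (-4) * (7) * (73/14) = -146  (0 row swaps -> sign +1)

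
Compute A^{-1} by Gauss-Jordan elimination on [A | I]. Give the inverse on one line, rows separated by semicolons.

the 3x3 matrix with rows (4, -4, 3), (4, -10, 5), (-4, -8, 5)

Gauss-Jordan on [A | I]:
R1 <- (1/4)*R1:  [   1   -1  3/4  |  1/4    0    0 ]
R2 <- R2 - (4)*R1:  [  0  -6   2  |  -1   1   0 ]
R3 <- R3 - (-4)*R1:  [   0  -12    8  |    1    0    1 ]
R2 <- (1/-6)*R2:  [    0     1  -1/3  |   1/6  -1/6     0 ]
R1 <- R1 - (-1)*R2:  [    1     0  5/12  |  5/12  -1/6     0 ]
R3 <- R3 - (-12)*R2:  [  0   0   4  |   3  -2   1 ]
R3 <- (1/4)*R3:  [    0     0     1  |   3/4  -1/2   1/4 ]
R1 <- R1 - (5/12)*R3:  [     1      0      0  |   5/48   1/24  -5/48 ]
R2 <- R2 - (-1/3)*R3:  [    0     1     0  |  5/12  -1/3  1/12 ]
Right block of [I | A^{-1}] is the inverse:
[ 5/48  1/24  -5/48 ]
[ 5/12  -1/3   1/12 ]
[  3/4  -1/2    1/4 ]

inverse = [5/48 1/24 -5/48; 5/12 -1/3 1/12; 3/4 -1/2 1/4]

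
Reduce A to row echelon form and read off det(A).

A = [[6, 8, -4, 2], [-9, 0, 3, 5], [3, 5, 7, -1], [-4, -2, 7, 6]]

Forward elimination:
R2 <- R2 - (-3/2)*R1:  [  0  12  -3   8 ]
R3 <- R3 - (1/2)*R1:  [  0   1   9  -2 ]
R4 <- R4 - (-2/3)*R1:  [    0  10/3  13/3  22/3 ]
R3 <- R3 - (1/12)*R2:  [    0     0  37/4  -8/3 ]
R4 <- R4 - (5/18)*R2:  [    0     0  31/6  46/9 ]
R4 <- R4 - (62/111)*R3:  [        0         0         0  2198/333 ]
Upper-triangular form:
[ 6   8    -4         2 ]
[ 0  12    -3         8 ]
[ 0   0  37/4      -8/3 ]
[ 0   0     0  2198/333 ]
det(A) = (-1)^0 * (6) * (12) * (37/4) * (2198/333) = 4396  (0 row swaps -> sign +1)

det(A) = 4396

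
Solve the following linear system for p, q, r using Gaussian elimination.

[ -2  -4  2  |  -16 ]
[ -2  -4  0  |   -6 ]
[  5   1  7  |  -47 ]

Forward elimination on [A|b]:
R2 <- R2 - (1)*R1:  [  0   0  -2  10 ]
R3 <- R3 - (-5/2)*R1:  [   0   -9   12  -87 ]
R2 <-> R3   (pivot in column 2 was zero)
[ -2  -4   2  -16 ]
[  0  -9  12  -87 ]
[  0   0  -2   10 ]
Row echelon form:
[ -2  -4   2  |  -16 ]
[  0  -9  12  |  -87 ]
[  0   0  -2  |   10 ]
Back-substitution:
r = (10) / -2 = -5
q = (-87 - (12)*(-5)) / -9 = 3
p = (-16 - (-4)*(3) - (2)*(-5)) / -2 = -3

(-3, 3, -5)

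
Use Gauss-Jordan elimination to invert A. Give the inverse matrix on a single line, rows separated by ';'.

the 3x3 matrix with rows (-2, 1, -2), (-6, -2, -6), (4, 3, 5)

Gauss-Jordan on [A | I]:
R1 <- (1/-2)*R1:  [    1  -1/2     1  |  -1/2     0     0 ]
R2 <- R2 - (-6)*R1:  [  0  -5   0  |  -3   1   0 ]
R3 <- R3 - (4)*R1:  [ 0  5  1  |  2  0  1 ]
R2 <- (1/-5)*R2:  [    0     1     0  |   3/5  -1/5     0 ]
R1 <- R1 - (-1/2)*R2:  [     1      0      1  |   -1/5  -1/10      0 ]
R3 <- R3 - (5)*R2:  [  0   0   1  |  -1   1   1 ]
R1 <- R1 - (1)*R3:  [      1       0       0  |     4/5  -11/10      -1 ]
Right block of [I | A^{-1}] is the inverse:
[ 4/5  -11/10  -1 ]
[ 3/5    -1/5   0 ]
[  -1       1   1 ]

inverse = [4/5 -11/10 -1; 3/5 -1/5 0; -1 1 1]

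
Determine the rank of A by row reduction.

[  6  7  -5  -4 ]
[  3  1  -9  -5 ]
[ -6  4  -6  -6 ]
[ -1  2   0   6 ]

rank(A) = 4

Row reduction:
R2 <- R2 - (1/2)*R1:  [     0   -5/2  -13/2     -3 ]
R3 <- R3 - (-1)*R1:  [   0   11  -11  -10 ]
R4 <- R4 - (-1/6)*R1:  [    0  19/6  -5/6  16/3 ]
R3 <- R3 - (-22/5)*R2:  [      0       0  -198/5  -116/5 ]
R4 <- R4 - (-19/15)*R2:  [       0        0  -136/15    23/15 ]
R4 <- R4 - (68/297)*R3:  [        0         0         0  2033/297 ]
Row echelon form:
[ 6     7      -5        -4 ]
[ 0  -5/2   -13/2        -3 ]
[ 0     0  -198/5    -116/5 ]
[ 0     0       0  2033/297 ]
Nonzero rows / pivot columns: 4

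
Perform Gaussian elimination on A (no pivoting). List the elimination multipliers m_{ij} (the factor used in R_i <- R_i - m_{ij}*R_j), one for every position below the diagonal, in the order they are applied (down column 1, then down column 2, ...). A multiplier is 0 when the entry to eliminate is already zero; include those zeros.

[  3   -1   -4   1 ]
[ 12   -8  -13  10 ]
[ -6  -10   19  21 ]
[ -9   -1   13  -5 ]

Forward elimination:
R2 <- R2 - (4)*R1:  [  0  -4   3   6 ]
R3 <- R3 - (-2)*R1:  [   0  -12   11   23 ]
R4 <- R4 - (-3)*R1:  [  0  -4   1  -2 ]
R3 <- R3 - (3)*R2:  [ 0  0  2  5 ]
R4 <- R4 - (1)*R2:  [  0   0  -2  -8 ]
R4 <- R4 - (-1)*R3:  [  0   0   0  -3 ]
Multipliers (in order of application): m_{21} = 4, m_{31} = -2, m_{41} = -3, m_{32} = 3, m_{42} = 1, m_{43} = -1

multipliers: 4, -2, -3, 3, 1, -1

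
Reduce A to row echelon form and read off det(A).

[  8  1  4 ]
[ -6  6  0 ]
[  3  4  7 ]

det(A) = 210

Forward elimination:
R2 <- R2 - (-3/4)*R1:  [    0  27/4     3 ]
R3 <- R3 - (3/8)*R1:  [    0  29/8  11/2 ]
R3 <- R3 - (29/54)*R2:  [    0     0  35/9 ]
Upper-triangular form:
[ 8     1     4 ]
[ 0  27/4     3 ]
[ 0     0  35/9 ]
det(A) = (-1)^0 * (8) * (27/4) * (35/9) = 210  (0 row swaps -> sign +1)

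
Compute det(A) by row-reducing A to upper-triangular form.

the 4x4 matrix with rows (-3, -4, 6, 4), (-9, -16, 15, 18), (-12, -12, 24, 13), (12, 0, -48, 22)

det(A) = -72

Forward elimination:
R2 <- R2 - (3)*R1:  [  0  -4  -3   6 ]
R3 <- R3 - (4)*R1:  [  0   4   0  -3 ]
R4 <- R4 - (-4)*R1:  [   0  -16  -24   38 ]
R3 <- R3 - (-1)*R2:  [  0   0  -3   3 ]
R4 <- R4 - (4)*R2:  [   0    0  -12   14 ]
R4 <- R4 - (4)*R3:  [ 0  0  0  2 ]
Upper-triangular form:
[ -3  -4   6  4 ]
[  0  -4  -3  6 ]
[  0   0  -3  3 ]
[  0   0   0  2 ]
det(A) = (-1)^0 * (-3) * (-4) * (-3) * (2) = -72  (0 row swaps -> sign +1)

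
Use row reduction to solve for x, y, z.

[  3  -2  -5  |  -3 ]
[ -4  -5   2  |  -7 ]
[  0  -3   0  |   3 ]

Forward elimination on [A|b]:
R2 <- R2 - (-4/3)*R1:  [     0  -23/3  -14/3    -11 ]
R3 <- R3 - (9/23)*R2:  [      0       0   42/23  168/23 ]
Row echelon form:
[ 3     -2     -5  |      -3 ]
[ 0  -23/3  -14/3  |     -11 ]
[ 0      0  42/23  |  168/23 ]
Back-substitution:
z = (168/23) / (42/23) = 4
y = (-11 - (-14/3)*(4)) / (-23/3) = -1
x = (-3 - (-2)*(-1) - (-5)*(4)) / 3 = 5

(5, -1, 4)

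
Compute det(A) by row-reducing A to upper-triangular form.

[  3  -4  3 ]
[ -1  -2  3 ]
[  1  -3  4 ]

Forward elimination:
R2 <- R2 - (-1/3)*R1:  [     0  -10/3      4 ]
R3 <- R3 - (1/3)*R1:  [    0  -5/3     3 ]
R3 <- R3 - (1/2)*R2:  [ 0  0  1 ]
Upper-triangular form:
[ 3     -4  3 ]
[ 0  -10/3  4 ]
[ 0      0  1 ]
det(A) = (-1)^0 * (3) * (-10/3) * (1) = -10  (0 row swaps -> sign +1)

det(A) = -10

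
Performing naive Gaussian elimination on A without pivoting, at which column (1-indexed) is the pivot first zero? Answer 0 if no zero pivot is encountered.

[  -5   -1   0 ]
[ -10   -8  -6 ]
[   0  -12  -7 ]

first zero-pivot column = 0

Naive forward elimination:
R2 <- R2 - (2)*R1:  [  0  -6  -6 ]
R3 <- R3 - (2)*R2:  [ 0  0  5 ]
All pivots nonzero; naive elimination completes without hitting a zero pivot.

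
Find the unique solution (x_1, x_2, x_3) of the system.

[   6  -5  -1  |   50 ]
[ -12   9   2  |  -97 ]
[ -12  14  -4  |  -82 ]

Forward elimination on [A|b]:
R2 <- R2 - (-2)*R1:  [  0  -1   0   3 ]
R3 <- R3 - (-2)*R1:  [  0   4  -6  18 ]
R3 <- R3 - (-4)*R2:  [  0   0  -6  30 ]
Row echelon form:
[ 6  -5  -1  |  50 ]
[ 0  -1   0  |   3 ]
[ 0   0  -6  |  30 ]
Back-substitution:
x_3 = (30) / -6 = -5
x_2 = (3) / -1 = -3
x_1 = (50 - (-5)*(-3) - (-1)*(-5)) / 6 = 5

(5, -3, -5)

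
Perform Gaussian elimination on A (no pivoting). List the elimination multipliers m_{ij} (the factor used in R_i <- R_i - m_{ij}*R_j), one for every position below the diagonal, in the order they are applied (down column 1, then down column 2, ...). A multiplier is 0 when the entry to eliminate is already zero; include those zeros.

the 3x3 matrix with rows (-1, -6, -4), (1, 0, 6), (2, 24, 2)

multipliers: -1, -2, -2

Forward elimination:
R2 <- R2 - (-1)*R1:  [  0  -6   2 ]
R3 <- R3 - (-2)*R1:  [  0  12  -6 ]
R3 <- R3 - (-2)*R2:  [  0   0  -2 ]
Multipliers (in order of application): m_{21} = -1, m_{31} = -2, m_{32} = -2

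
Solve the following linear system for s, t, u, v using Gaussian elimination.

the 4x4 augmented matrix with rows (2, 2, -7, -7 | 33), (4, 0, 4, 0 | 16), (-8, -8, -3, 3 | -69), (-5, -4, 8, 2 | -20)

Forward elimination on [A|b]:
R2 <- R2 - (2)*R1:  [   0   -4   18   14  -50 ]
R3 <- R3 - (-4)*R1:  [   0    0  -31  -25   63 ]
R4 <- R4 - (-5/2)*R1:  [     0      1  -19/2  -31/2  125/2 ]
R4 <- R4 - (-1/4)*R2:  [   0    0   -5  -12   50 ]
R4 <- R4 - (5/31)*R3:  [       0        0        0  -247/31  1235/31 ]
Row echelon form:
[ 2   2   -7       -7  |       33 ]
[ 0  -4   18       14  |      -50 ]
[ 0   0  -31      -25  |       63 ]
[ 0   0    0  -247/31  |  1235/31 ]
Back-substitution:
v = (1235/31) / (-247/31) = -5
u = (63 - (-25)*(-5)) / -31 = 2
t = (-50 - (18)*(2) - (14)*(-5)) / -4 = 4
s = (33 - (2)*(4) - (-7)*(2) - (-7)*(-5)) / 2 = 2

(2, 4, 2, -5)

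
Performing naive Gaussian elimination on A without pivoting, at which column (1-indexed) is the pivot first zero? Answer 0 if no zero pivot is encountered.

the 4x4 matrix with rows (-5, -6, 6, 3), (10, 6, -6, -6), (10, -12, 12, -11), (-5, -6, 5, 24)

first zero-pivot column = 3

Naive forward elimination:
R2 <- R2 - (-2)*R1:  [  0  -6   6   0 ]
R3 <- R3 - (-2)*R1:  [   0  -24   24   -5 ]
R4 <- R4 - (1)*R1:  [  0   0  -1  21 ]
R3 <- R3 - (4)*R2:  [  0   0   0  -5 ]
Matrix at this point:
[ -5  -6   6   3 ]
[  0  -6   6   0 ]
[  0   0   0  -5 ]
[  0   0  -1  21 ]
Pivot entry (3,3) is zero but row 4 has -1 in column 3 -> naive elimination stops; a row interchange (e.g. R3 <-> R4) would be required here.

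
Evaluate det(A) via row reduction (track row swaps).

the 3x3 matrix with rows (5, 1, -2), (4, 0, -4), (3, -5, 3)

Forward elimination:
R2 <- R2 - (4/5)*R1:  [     0   -4/5  -12/5 ]
R3 <- R3 - (3/5)*R1:  [     0  -28/5   21/5 ]
R3 <- R3 - (7)*R2:  [  0   0  21 ]
Upper-triangular form:
[ 5     1     -2 ]
[ 0  -4/5  -12/5 ]
[ 0     0     21 ]
det(A) = (-1)^0 * (5) * (-4/5) * (21) = -84  (0 row swaps -> sign +1)

det(A) = -84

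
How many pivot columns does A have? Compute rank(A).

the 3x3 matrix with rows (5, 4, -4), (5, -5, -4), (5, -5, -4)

Row reduction:
R2 <- R2 - (1)*R1:  [  0  -9   0 ]
R3 <- R3 - (1)*R1:  [  0  -9   0 ]
R3 <- R3 - (1)*R2:  [ 0  0  0 ]
Row echelon form:
[ 5   4  -4 ]
[ 0  -9   0 ]
[ 0   0   0 ]
Nonzero rows / pivot columns: 2

rank(A) = 2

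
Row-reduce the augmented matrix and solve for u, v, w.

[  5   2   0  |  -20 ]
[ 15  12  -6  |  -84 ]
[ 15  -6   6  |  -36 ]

Forward elimination on [A|b]:
R2 <- R2 - (3)*R1:  [   0    6   -6  -24 ]
R3 <- R3 - (3)*R1:  [   0  -12    6   24 ]
R3 <- R3 - (-2)*R2:  [   0    0   -6  -24 ]
Row echelon form:
[ 5  2   0  |  -20 ]
[ 0  6  -6  |  -24 ]
[ 0  0  -6  |  -24 ]
Back-substitution:
w = (-24) / -6 = 4
v = (-24 - (-6)*(4)) / 6 = 0
u = (-20 - (2)*(0)) / 5 = -4

(-4, 0, 4)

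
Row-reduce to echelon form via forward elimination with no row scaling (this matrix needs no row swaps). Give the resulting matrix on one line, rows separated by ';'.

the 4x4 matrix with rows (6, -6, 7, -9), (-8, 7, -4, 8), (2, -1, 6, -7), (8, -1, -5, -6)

Forward elimination:
R2 <- R2 - (-4/3)*R1:  [    0    -1  16/3    -4 ]
R3 <- R3 - (1/3)*R1:  [    0     1  11/3    -4 ]
R4 <- R4 - (4/3)*R1:  [     0      7  -43/3      6 ]
R3 <- R3 - (-1)*R2:  [  0   0   9  -8 ]
R4 <- R4 - (-7)*R2:  [   0    0   23  -22 ]
R4 <- R4 - (23/9)*R3:  [     0      0      0  -14/9 ]
Row echelon form:
[ 6  -6     7     -9 ]
[ 0  -1  16/3     -4 ]
[ 0   0     9     -8 ]
[ 0   0     0  -14/9 ]

REF = [6 -6 7 -9; 0 -1 16/3 -4; 0 0 9 -8; 0 0 0 -14/9]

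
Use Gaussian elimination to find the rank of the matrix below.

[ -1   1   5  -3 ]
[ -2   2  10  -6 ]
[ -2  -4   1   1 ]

rank(A) = 2

Row reduction:
R2 <- R2 - (2)*R1:  [ 0  0  0  0 ]
R3 <- R3 - (2)*R1:  [  0  -6  -9   7 ]
R2 <-> R3   (pivot in column 2 was zero)
[ -1   1   5  -3 ]
[  0  -6  -9   7 ]
[  0   0   0   0 ]
Row echelon form:
[ -1   1   5  -3 ]
[  0  -6  -9   7 ]
[  0   0   0   0 ]
Nonzero rows / pivot columns: 2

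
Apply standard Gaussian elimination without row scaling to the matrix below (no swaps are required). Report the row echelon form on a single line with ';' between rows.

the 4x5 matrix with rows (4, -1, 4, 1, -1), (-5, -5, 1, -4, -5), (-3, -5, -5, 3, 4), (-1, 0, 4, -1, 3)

Forward elimination:
R2 <- R2 - (-5/4)*R1:  [     0  -25/4      6  -11/4  -25/4 ]
R3 <- R3 - (-3/4)*R1:  [     0  -23/4     -2   15/4   13/4 ]
R4 <- R4 - (-1/4)*R1:  [    0  -1/4     5  -3/4  11/4 ]
R3 <- R3 - (23/25)*R2:  [       0        0  -188/25   157/25        9 ]
R4 <- R4 - (1/25)*R2:  [      0       0  119/25  -16/25       3 ]
R4 <- R4 - (-119/188)*R3:  [        0         0         0   627/188  1635/188 ]
Row echelon form:
[ 4     -1        4        1        -1 ]
[ 0  -25/4        6    -11/4     -25/4 ]
[ 0      0  -188/25   157/25         9 ]
[ 0      0        0  627/188  1635/188 ]

REF = [4 -1 4 1 -1; 0 -25/4 6 -11/4 -25/4; 0 0 -188/25 157/25 9; 0 0 0 627/188 1635/188]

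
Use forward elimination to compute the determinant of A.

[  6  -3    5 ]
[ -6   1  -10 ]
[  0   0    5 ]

det(A) = -60

Forward elimination:
R2 <- R2 - (-1)*R1:  [  0  -2  -5 ]
Upper-triangular form:
[ 6  -3   5 ]
[ 0  -2  -5 ]
[ 0   0   5 ]
det(A) = (-1)^0 * (6) * (-2) * (5) = -60  (0 row swaps -> sign +1)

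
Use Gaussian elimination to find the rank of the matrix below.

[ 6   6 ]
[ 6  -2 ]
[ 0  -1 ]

Row reduction:
R2 <- R2 - (1)*R1:  [  0  -8 ]
R3 <- R3 - (1/8)*R2:  [ 0  0 ]
Row echelon form:
[ 6   6 ]
[ 0  -8 ]
[ 0   0 ]
Nonzero rows / pivot columns: 2

rank(A) = 2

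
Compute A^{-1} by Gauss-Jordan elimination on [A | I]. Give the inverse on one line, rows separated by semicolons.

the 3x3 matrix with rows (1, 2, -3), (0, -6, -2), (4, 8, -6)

Gauss-Jordan on [A | I]:
R3 <- R3 - (4)*R1:  [  0   0   6  |  -4   0   1 ]
R2 <- (1/-6)*R2:  [    0     1   1/3  |     0  -1/6     0 ]
R1 <- R1 - (2)*R2:  [     1      0  -11/3  |      1    1/3      0 ]
R3 <- (1/6)*R3:  [    0     0     1  |  -2/3     0   1/6 ]
R1 <- R1 - (-11/3)*R3:  [     1      0      0  |  -13/9    1/3  11/18 ]
R2 <- R2 - (1/3)*R3:  [     0      1      0  |    2/9   -1/6  -1/18 ]
Right block of [I | A^{-1}] is the inverse:
[ -13/9   1/3  11/18 ]
[   2/9  -1/6  -1/18 ]
[  -2/3     0    1/6 ]

inverse = [-13/9 1/3 11/18; 2/9 -1/6 -1/18; -2/3 0 1/6]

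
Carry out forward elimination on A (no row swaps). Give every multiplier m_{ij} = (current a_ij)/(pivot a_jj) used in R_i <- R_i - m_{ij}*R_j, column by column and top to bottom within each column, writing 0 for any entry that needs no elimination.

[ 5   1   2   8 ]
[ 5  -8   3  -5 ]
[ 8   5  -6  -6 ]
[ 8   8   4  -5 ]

multipliers: 1, 8/5, 8/5, -17/45, -32/45, -68/397

Forward elimination:
R2 <- R2 - (1)*R1:  [   0   -9    1  -13 ]
R3 <- R3 - (8/5)*R1:  [     0   17/5  -46/5  -94/5 ]
R4 <- R4 - (8/5)*R1:  [     0   32/5    4/5  -89/5 ]
R3 <- R3 - (-17/45)*R2:  [        0         0   -397/45  -1067/45 ]
R4 <- R4 - (-32/45)*R2:  [        0         0     68/45  -1217/45 ]
R4 <- R4 - (-68/397)*R3:  [          0           0           0  -12349/397 ]
Multipliers (in order of application): m_{21} = 1, m_{31} = 8/5, m_{41} = 8/5, m_{32} = -17/45, m_{42} = -32/45, m_{43} = -68/397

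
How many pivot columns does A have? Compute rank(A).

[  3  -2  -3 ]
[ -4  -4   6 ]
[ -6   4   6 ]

Row reduction:
R2 <- R2 - (-4/3)*R1:  [     0  -20/3      2 ]
R3 <- R3 - (-2)*R1:  [ 0  0  0 ]
Row echelon form:
[ 3     -2  -3 ]
[ 0  -20/3   2 ]
[ 0      0   0 ]
Nonzero rows / pivot columns: 2

rank(A) = 2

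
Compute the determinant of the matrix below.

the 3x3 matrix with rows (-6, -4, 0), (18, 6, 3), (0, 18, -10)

det(A) = -36

Forward elimination:
R2 <- R2 - (-3)*R1:  [  0  -6   3 ]
R3 <- R3 - (-3)*R2:  [  0   0  -1 ]
Upper-triangular form:
[ -6  -4   0 ]
[  0  -6   3 ]
[  0   0  -1 ]
det(A) = (-1)^0 * (-6) * (-6) * (-1) = -36  (0 row swaps -> sign +1)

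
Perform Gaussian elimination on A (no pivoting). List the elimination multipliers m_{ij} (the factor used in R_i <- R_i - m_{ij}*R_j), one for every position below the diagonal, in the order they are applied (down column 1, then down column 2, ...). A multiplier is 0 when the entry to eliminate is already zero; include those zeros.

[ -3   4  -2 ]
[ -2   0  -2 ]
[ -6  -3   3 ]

Forward elimination:
R2 <- R2 - (2/3)*R1:  [    0  -8/3  -2/3 ]
R3 <- R3 - (2)*R1:  [   0  -11    7 ]
R3 <- R3 - (33/8)*R2:  [    0     0  39/4 ]
Multipliers (in order of application): m_{21} = 2/3, m_{31} = 2, m_{32} = 33/8

multipliers: 2/3, 2, 33/8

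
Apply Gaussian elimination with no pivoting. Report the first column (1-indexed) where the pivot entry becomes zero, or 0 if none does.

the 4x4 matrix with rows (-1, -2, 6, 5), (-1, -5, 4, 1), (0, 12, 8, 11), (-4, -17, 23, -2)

Naive forward elimination:
R2 <- R2 - (1)*R1:  [  0  -3  -2  -4 ]
R4 <- R4 - (4)*R1:  [   0   -9   -1  -22 ]
R3 <- R3 - (-4)*R2:  [  0   0   0  -5 ]
R4 <- R4 - (3)*R2:  [   0    0    5  -10 ]
Matrix at this point:
[ -1  -2   6    5 ]
[  0  -3  -2   -4 ]
[  0   0   0   -5 ]
[  0   0   5  -10 ]
Pivot entry (3,3) is zero but row 4 has 5 in column 3 -> naive elimination stops; a row interchange (e.g. R3 <-> R4) would be required here.

first zero-pivot column = 3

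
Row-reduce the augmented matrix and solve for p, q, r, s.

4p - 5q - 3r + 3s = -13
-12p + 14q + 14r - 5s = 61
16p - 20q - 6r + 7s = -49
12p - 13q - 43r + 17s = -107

(3, 5, 3, 3)

Forward elimination on [A|b]:
R2 <- R2 - (-3)*R1:  [  0  -1   5   4  22 ]
R3 <- R3 - (4)*R1:  [  0   0   6  -5   3 ]
R4 <- R4 - (3)*R1:  [   0    2  -34    8  -68 ]
R4 <- R4 - (-2)*R2:  [   0    0  -24   16  -24 ]
R4 <- R4 - (-4)*R3:  [   0    0    0   -4  -12 ]
Row echelon form:
[ 4  -5  -3   3  |  -13 ]
[ 0  -1   5   4  |   22 ]
[ 0   0   6  -5  |    3 ]
[ 0   0   0  -4  |  -12 ]
Back-substitution:
s = (-12) / -4 = 3
r = (3 - (-5)*(3)) / 6 = 3
q = (22 - (5)*(3) - (4)*(3)) / -1 = 5
p = (-13 - (-5)*(5) - (-3)*(3) - (3)*(3)) / 4 = 3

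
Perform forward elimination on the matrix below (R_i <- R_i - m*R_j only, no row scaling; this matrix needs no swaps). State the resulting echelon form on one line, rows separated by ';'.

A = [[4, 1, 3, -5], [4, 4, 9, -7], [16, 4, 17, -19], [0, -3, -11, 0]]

Forward elimination:
R2 <- R2 - (1)*R1:  [  0   3   6  -2 ]
R3 <- R3 - (4)*R1:  [ 0  0  5  1 ]
R4 <- R4 - (-1)*R2:  [  0   0  -5  -2 ]
R4 <- R4 - (-1)*R3:  [  0   0   0  -1 ]
Row echelon form:
[ 4  1  3  -5 ]
[ 0  3  6  -2 ]
[ 0  0  5   1 ]
[ 0  0  0  -1 ]

REF = [4 1 3 -5; 0 3 6 -2; 0 0 5 1; 0 0 0 -1]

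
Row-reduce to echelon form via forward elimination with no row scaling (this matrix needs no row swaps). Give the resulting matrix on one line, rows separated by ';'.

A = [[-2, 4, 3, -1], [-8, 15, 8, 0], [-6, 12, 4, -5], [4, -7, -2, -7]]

Forward elimination:
R2 <- R2 - (4)*R1:  [  0  -1  -4   4 ]
R3 <- R3 - (3)*R1:  [  0   0  -5  -2 ]
R4 <- R4 - (-2)*R1:  [  0   1   4  -9 ]
R4 <- R4 - (-1)*R2:  [  0   0   0  -5 ]
Row echelon form:
[ -2   4   3  -1 ]
[  0  -1  -4   4 ]
[  0   0  -5  -2 ]
[  0   0   0  -5 ]

REF = [-2 4 3 -1; 0 -1 -4 4; 0 0 -5 -2; 0 0 0 -5]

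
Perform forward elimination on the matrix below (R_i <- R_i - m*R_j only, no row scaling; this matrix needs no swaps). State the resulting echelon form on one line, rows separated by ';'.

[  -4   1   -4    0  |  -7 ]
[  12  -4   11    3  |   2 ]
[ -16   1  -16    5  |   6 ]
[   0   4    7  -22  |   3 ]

Forward elimination:
R2 <- R2 - (-3)*R1:  [   0   -1   -1    3  -19 ]
R3 <- R3 - (4)*R1:  [  0  -3   0   5  34 ]
R3 <- R3 - (3)*R2:  [  0   0   3  -4  91 ]
R4 <- R4 - (-4)*R2:  [   0    0    3  -10  -73 ]
R4 <- R4 - (1)*R3:  [    0     0     0    -6  -164 ]
Row echelon form:
[ -4   1  -4   0  |    -7 ]
[  0  -1  -1   3  |   -19 ]
[  0   0   3  -4  |    91 ]
[  0   0   0  -6  |  -164 ]

REF = [-4 1 -4 0 -7; 0 -1 -1 3 -19; 0 0 3 -4 91; 0 0 0 -6 -164]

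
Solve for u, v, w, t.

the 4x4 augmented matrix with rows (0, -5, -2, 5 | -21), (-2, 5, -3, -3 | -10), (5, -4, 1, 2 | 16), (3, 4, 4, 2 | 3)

Forward elimination on [A|b]:
R1 <-> R2   (pivot in column 1 was zero)
[ -2   5  -3  -3  -10 ]
[  0  -5  -2   5  -21 ]
[  5  -4   1   2   16 ]
[  3   4   4   2    3 ]
R3 <- R3 - (-5/2)*R1:  [     0   17/2  -13/2  -11/2     -9 ]
R4 <- R4 - (-3/2)*R1:  [    0  23/2  -1/2  -5/2   -12 ]
R3 <- R3 - (-17/10)*R2:  [       0        0   -99/10        3  -447/10 ]
R4 <- R4 - (-23/10)*R2:  [       0        0   -51/10        9  -603/10 ]
R4 <- R4 - (17/33)*R3:  [       0        0        0    82/11  -410/11 ]
Row echelon form:
[ -2   5      -3     -3  |      -10 ]
[  0  -5      -2      5  |      -21 ]
[  0   0  -99/10      3  |  -447/10 ]
[  0   0       0  82/11  |  -410/11 ]
Back-substitution:
t = (-410/11) / (82/11) = -5
w = (-447/10 - (3)*(-5)) / (-99/10) = 3
v = (-21 - (-2)*(3) - (5)*(-5)) / -5 = -2
u = (-10 - (5)*(-2) - (-3)*(3) - (-3)*(-5)) / -2 = 3

(3, -2, 3, -5)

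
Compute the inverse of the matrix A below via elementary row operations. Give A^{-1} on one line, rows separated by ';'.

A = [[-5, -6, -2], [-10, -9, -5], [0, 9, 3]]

inverse = [-1/5 0 -2/15; -1/3 1/6 1/18; 1 -1/2 1/6]

Gauss-Jordan on [A | I]:
R1 <- (1/-5)*R1:  [    1   6/5   2/5  |  -1/5     0     0 ]
R2 <- R2 - (-10)*R1:  [  0   3  -1  |  -2   1   0 ]
R2 <- (1/3)*R2:  [    0     1  -1/3  |  -2/3   1/3     0 ]
R1 <- R1 - (6/5)*R2:  [    1     0   4/5  |   3/5  -2/5     0 ]
R3 <- R3 - (9)*R2:  [  0   0   6  |   6  -3   1 ]
R3 <- (1/6)*R3:  [    0     0     1  |     1  -1/2   1/6 ]
R1 <- R1 - (4/5)*R3:  [     1      0      0  |   -1/5      0  -2/15 ]
R2 <- R2 - (-1/3)*R3:  [    0     1     0  |  -1/3   1/6  1/18 ]
Right block of [I | A^{-1}] is the inverse:
[ -1/5     0  -2/15 ]
[ -1/3   1/6   1/18 ]
[    1  -1/2    1/6 ]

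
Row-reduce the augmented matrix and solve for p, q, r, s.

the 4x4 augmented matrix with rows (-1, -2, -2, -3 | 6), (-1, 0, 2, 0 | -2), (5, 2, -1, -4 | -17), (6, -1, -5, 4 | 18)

(0, -5, -1, 2)

Forward elimination on [A|b]:
R2 <- R2 - (1)*R1:  [  0   2   4   3  -8 ]
R3 <- R3 - (-5)*R1:  [   0   -8  -11  -19   13 ]
R4 <- R4 - (-6)*R1:  [   0  -13  -17  -14   54 ]
R3 <- R3 - (-4)*R2:  [   0    0    5   -7  -19 ]
R4 <- R4 - (-13/2)*R2:  [    0     0     9  11/2     2 ]
R4 <- R4 - (9/5)*R3:  [      0       0       0  181/10   181/5 ]
Row echelon form:
[ -1  -2  -2      -3  |      6 ]
[  0   2   4       3  |     -8 ]
[  0   0   5      -7  |    -19 ]
[  0   0   0  181/10  |  181/5 ]
Back-substitution:
s = (181/5) / (181/10) = 2
r = (-19 - (-7)*(2)) / 5 = -1
q = (-8 - (4)*(-1) - (3)*(2)) / 2 = -5
p = (6 - (-2)*(-5) - (-2)*(-1) - (-3)*(2)) / -1 = 0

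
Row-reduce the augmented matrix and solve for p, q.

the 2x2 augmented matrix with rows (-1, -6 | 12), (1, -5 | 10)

(0, -2)

Forward elimination on [A|b]:
R2 <- R2 - (-1)*R1:  [   0  -11   22 ]
Row echelon form:
[ -1   -6  |  12 ]
[  0  -11  |  22 ]
Back-substitution:
q = (22) / -11 = -2
p = (12 - (-6)*(-2)) / -1 = 0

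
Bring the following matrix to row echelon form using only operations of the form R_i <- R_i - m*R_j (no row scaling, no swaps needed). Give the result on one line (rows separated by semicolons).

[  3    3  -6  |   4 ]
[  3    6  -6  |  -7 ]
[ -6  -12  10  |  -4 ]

REF = [3 3 -6 4; 0 3 0 -11; 0 0 -2 -18]

Forward elimination:
R2 <- R2 - (1)*R1:  [   0    3    0  -11 ]
R3 <- R3 - (-2)*R1:  [  0  -6  -2   4 ]
R3 <- R3 - (-2)*R2:  [   0    0   -2  -18 ]
Row echelon form:
[ 3  3  -6  |    4 ]
[ 0  3   0  |  -11 ]
[ 0  0  -2  |  -18 ]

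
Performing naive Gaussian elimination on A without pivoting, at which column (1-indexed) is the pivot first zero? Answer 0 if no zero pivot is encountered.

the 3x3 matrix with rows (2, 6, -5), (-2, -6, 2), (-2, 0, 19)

first zero-pivot column = 2

Naive forward elimination:
R2 <- R2 - (-1)*R1:  [  0   0  -3 ]
R3 <- R3 - (-1)*R1:  [  0   6  14 ]
Matrix at this point:
[ 2  6  -5 ]
[ 0  0  -3 ]
[ 0  6  14 ]
Pivot entry (2,2) is zero but row 3 has 6 in column 2 -> naive elimination stops; a row interchange (e.g. R2 <-> R3) would be required here.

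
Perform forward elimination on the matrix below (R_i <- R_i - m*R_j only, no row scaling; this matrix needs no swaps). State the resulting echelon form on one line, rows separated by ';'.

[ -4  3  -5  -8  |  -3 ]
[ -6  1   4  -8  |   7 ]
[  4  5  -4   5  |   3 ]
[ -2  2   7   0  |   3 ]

Forward elimination:
R2 <- R2 - (3/2)*R1:  [    0  -7/2  23/2     4  23/2 ]
R3 <- R3 - (-1)*R1:  [  0   8  -9  -3   0 ]
R4 <- R4 - (1/2)*R1:  [    0   1/2  19/2     4   9/2 ]
R3 <- R3 - (-16/7)*R2:  [     0      0  121/7   43/7  184/7 ]
R4 <- R4 - (-1/7)*R2:  [    0     0  78/7  32/7  43/7 ]
R4 <- R4 - (78/121)*R3:  [         0          0          0     74/121  -1307/121 ]
Row echelon form:
[ -4     3     -5      -8  |         -3 ]
[  0  -7/2   23/2       4  |       23/2 ]
[  0     0  121/7    43/7  |      184/7 ]
[  0     0      0  74/121  |  -1307/121 ]

REF = [-4 3 -5 -8 -3; 0 -7/2 23/2 4 23/2; 0 0 121/7 43/7 184/7; 0 0 0 74/121 -1307/121]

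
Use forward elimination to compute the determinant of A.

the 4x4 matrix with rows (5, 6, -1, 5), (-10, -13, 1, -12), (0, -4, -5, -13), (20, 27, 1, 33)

det(A) = -15

Forward elimination:
R2 <- R2 - (-2)*R1:  [  0  -1  -1  -2 ]
R4 <- R4 - (4)*R1:  [  0   3   5  13 ]
R3 <- R3 - (4)*R2:  [  0   0  -1  -5 ]
R4 <- R4 - (-3)*R2:  [ 0  0  2  7 ]
R4 <- R4 - (-2)*R3:  [  0   0   0  -3 ]
Upper-triangular form:
[ 5   6  -1   5 ]
[ 0  -1  -1  -2 ]
[ 0   0  -1  -5 ]
[ 0   0   0  -3 ]
det(A) = (-1)^0 * (5) * (-1) * (-1) * (-3) = -15  (0 row swaps -> sign +1)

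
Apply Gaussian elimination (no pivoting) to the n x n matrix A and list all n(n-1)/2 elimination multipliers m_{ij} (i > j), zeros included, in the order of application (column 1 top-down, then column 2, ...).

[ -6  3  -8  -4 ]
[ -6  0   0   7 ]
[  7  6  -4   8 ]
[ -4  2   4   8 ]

multipliers: 1, -7/6, 2/3, -19/6, 0, 7/9

Forward elimination:
R2 <- R2 - (1)*R1:  [  0  -3   8  11 ]
R3 <- R3 - (-7/6)*R1:  [     0   19/2  -40/3   10/3 ]
R4 <- R4 - (2/3)*R1:  [    0     0  28/3  32/3 ]
R3 <- R3 - (-19/6)*R2:  [     0      0     12  229/6 ]
R4: entry in column 2 is already 0 -> m_{42} = 0 (no row operation needed)
R4 <- R4 - (7/9)*R3:  [        0         0         0  -1027/54 ]
Multipliers (in order of application): m_{21} = 1, m_{31} = -7/6, m_{41} = 2/3, m_{32} = -19/6, m_{42} = 0, m_{43} = 7/9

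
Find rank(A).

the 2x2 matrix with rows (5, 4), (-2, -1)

rank(A) = 2

Row reduction:
R2 <- R2 - (-2/5)*R1:  [   0  3/5 ]
Row echelon form:
[ 5    4 ]
[ 0  3/5 ]
Nonzero rows / pivot columns: 2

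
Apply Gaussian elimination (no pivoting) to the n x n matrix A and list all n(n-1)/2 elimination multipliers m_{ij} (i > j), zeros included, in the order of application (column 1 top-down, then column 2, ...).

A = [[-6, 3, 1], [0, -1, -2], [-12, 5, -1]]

multipliers: 0, 2, 1

Forward elimination:
R2: entry in column 1 is already 0 -> m_{21} = 0 (no row operation needed)
R3 <- R3 - (2)*R1:  [  0  -1  -3 ]
R3 <- R3 - (1)*R2:  [  0   0  -1 ]
Multipliers (in order of application): m_{21} = 0, m_{31} = 2, m_{32} = 1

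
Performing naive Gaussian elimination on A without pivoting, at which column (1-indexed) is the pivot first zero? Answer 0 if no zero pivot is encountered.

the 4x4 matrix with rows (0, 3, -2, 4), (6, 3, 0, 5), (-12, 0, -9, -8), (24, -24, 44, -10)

Naive forward elimination:
Pivot entry (1,1) is zero but row 2 has 6 in column 1 -> naive elimination stops; a row interchange (e.g. R1 <-> R2) would be required here.

first zero-pivot column = 1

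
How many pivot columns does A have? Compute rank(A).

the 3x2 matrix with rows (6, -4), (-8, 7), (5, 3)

rank(A) = 2

Row reduction:
R2 <- R2 - (-4/3)*R1:  [   0  5/3 ]
R3 <- R3 - (5/6)*R1:  [    0  19/3 ]
R3 <- R3 - (19/5)*R2:  [ 0  0 ]
Row echelon form:
[ 6   -4 ]
[ 0  5/3 ]
[ 0    0 ]
Nonzero rows / pivot columns: 2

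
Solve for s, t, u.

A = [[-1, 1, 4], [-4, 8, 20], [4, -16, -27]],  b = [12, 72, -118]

(0, 4, 2)

Forward elimination on [A|b]:
R2 <- R2 - (4)*R1:  [  0   4   4  24 ]
R3 <- R3 - (-4)*R1:  [   0  -12  -11  -70 ]
R3 <- R3 - (-3)*R2:  [ 0  0  1  2 ]
Row echelon form:
[ -1  1  4  |  12 ]
[  0  4  4  |  24 ]
[  0  0  1  |   2 ]
Back-substitution:
u = (2) / 1 = 2
t = (24 - (4)*(2)) / 4 = 4
s = (12 - (1)*(4) - (4)*(2)) / -1 = 0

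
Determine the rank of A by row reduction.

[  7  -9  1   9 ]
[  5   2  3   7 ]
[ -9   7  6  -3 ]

rank(A) = 3

Row reduction:
R2 <- R2 - (5/7)*R1:  [    0  59/7  16/7   4/7 ]
R3 <- R3 - (-9/7)*R1:  [     0  -32/7   51/7   60/7 ]
R3 <- R3 - (-32/59)*R2:  [      0       0  503/59  524/59 ]
Row echelon form:
[ 7    -9       1       9 ]
[ 0  59/7    16/7     4/7 ]
[ 0     0  503/59  524/59 ]
Nonzero rows / pivot columns: 3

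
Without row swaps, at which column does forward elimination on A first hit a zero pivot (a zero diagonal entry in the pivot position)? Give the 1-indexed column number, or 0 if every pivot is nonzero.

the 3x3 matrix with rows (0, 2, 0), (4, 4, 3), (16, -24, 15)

Naive forward elimination:
Pivot entry (1,1) is zero but row 2 has 4 in column 1 -> naive elimination stops; a row interchange (e.g. R1 <-> R2) would be required here.

first zero-pivot column = 1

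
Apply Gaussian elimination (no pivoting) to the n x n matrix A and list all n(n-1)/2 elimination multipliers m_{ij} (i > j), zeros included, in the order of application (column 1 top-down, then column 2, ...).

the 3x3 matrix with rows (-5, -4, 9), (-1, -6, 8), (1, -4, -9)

multipliers: 1/5, -1/5, 12/13

Forward elimination:
R2 <- R2 - (1/5)*R1:  [     0  -26/5   31/5 ]
R3 <- R3 - (-1/5)*R1:  [     0  -24/5  -36/5 ]
R3 <- R3 - (12/13)*R2:  [       0        0  -168/13 ]
Multipliers (in order of application): m_{21} = 1/5, m_{31} = -1/5, m_{32} = 12/13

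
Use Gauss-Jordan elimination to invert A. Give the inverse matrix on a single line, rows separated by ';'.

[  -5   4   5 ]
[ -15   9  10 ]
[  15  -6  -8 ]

Gauss-Jordan on [A | I]:
R1 <- (1/-5)*R1:  [    1  -4/5    -1  |  -1/5     0     0 ]
R2 <- R2 - (-15)*R1:  [  0  -3  -5  |  -3   1   0 ]
R3 <- R3 - (15)*R1:  [ 0  6  7  |  3  0  1 ]
R2 <- (1/-3)*R2:  [    0     1   5/3  |     1  -1/3     0 ]
R1 <- R1 - (-4/5)*R2:  [     1      0    1/3  |    3/5  -4/15      0 ]
R3 <- R3 - (6)*R2:  [  0   0  -3  |  -3   2   1 ]
R3 <- (1/-3)*R3:  [    0     0     1  |     1  -2/3  -1/3 ]
R1 <- R1 - (1/3)*R3:  [     1      0      0  |   4/15  -2/45    1/9 ]
R2 <- R2 - (5/3)*R3:  [    0     1     0  |  -2/3   7/9   5/9 ]
Right block of [I | A^{-1}] is the inverse:
[ 4/15  -2/45   1/9 ]
[ -2/3    7/9   5/9 ]
[    1   -2/3  -1/3 ]

inverse = [4/15 -2/45 1/9; -2/3 7/9 5/9; 1 -2/3 -1/3]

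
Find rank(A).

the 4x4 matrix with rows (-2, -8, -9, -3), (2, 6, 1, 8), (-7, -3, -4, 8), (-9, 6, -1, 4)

rank(A) = 4

Row reduction:
R2 <- R2 - (-1)*R1:  [  0  -2  -8   5 ]
R3 <- R3 - (7/2)*R1:  [    0    25  55/2  37/2 ]
R4 <- R4 - (9/2)*R1:  [    0    42  79/2  35/2 ]
R3 <- R3 - (-25/2)*R2:  [      0       0  -145/2      81 ]
R4 <- R4 - (-21)*R2:  [      0       0  -257/2   245/2 ]
R4 <- R4 - (257/145)*R3:  [         0          0          0  -6109/290 ]
Row echelon form:
[ -2  -8      -9         -3 ]
[  0  -2      -8          5 ]
[  0   0  -145/2         81 ]
[  0   0       0  -6109/290 ]
Nonzero rows / pivot columns: 4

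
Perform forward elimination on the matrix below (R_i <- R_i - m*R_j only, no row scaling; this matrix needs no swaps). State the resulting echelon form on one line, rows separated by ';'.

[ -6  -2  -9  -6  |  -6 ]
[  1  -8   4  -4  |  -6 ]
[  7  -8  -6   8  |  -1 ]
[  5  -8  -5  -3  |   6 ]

Forward elimination:
R2 <- R2 - (-1/6)*R1:  [     0  -25/3    5/2     -5     -7 ]
R3 <- R3 - (-7/6)*R1:  [     0  -31/3  -33/2      1     -8 ]
R4 <- R4 - (-5/6)*R1:  [     0  -29/3  -25/2     -8      1 ]
R3 <- R3 - (31/25)*R2:  [     0      0  -98/5   36/5  17/25 ]
R4 <- R4 - (29/25)*R2:  [      0       0   -77/5   -11/5  228/25 ]
R4 <- R4 - (11/14)*R3:  [      0       0       0   -55/7  601/70 ]
Row echelon form:
[ -6     -2     -9     -6  |      -6 ]
[  0  -25/3    5/2     -5  |      -7 ]
[  0      0  -98/5   36/5  |   17/25 ]
[  0      0      0  -55/7  |  601/70 ]

REF = [-6 -2 -9 -6 -6; 0 -25/3 5/2 -5 -7; 0 0 -98/5 36/5 17/25; 0 0 0 -55/7 601/70]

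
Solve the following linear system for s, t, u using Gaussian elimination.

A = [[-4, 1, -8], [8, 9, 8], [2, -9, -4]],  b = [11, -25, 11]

(-1, -1, -1)

Forward elimination on [A|b]:
R2 <- R2 - (-2)*R1:  [  0  11  -8  -3 ]
R3 <- R3 - (-1/2)*R1:  [     0  -17/2     -8   33/2 ]
R3 <- R3 - (-17/22)*R2:  [       0        0  -156/11   156/11 ]
Row echelon form:
[ -4   1       -8  |      11 ]
[  0  11       -8  |      -3 ]
[  0   0  -156/11  |  156/11 ]
Back-substitution:
u = (156/11) / (-156/11) = -1
t = (-3 - (-8)*(-1)) / 11 = -1
s = (11 - (1)*(-1) - (-8)*(-1)) / -4 = -1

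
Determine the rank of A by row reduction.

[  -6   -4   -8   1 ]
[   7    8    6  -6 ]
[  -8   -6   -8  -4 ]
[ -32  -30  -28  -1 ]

rank(A) = 3

Row reduction:
R2 <- R2 - (-7/6)*R1:  [     0   10/3  -10/3  -29/6 ]
R3 <- R3 - (4/3)*R1:  [     0   -2/3    8/3  -16/3 ]
R4 <- R4 - (16/3)*R1:  [     0  -26/3   44/3  -19/3 ]
R3 <- R3 - (-1/5)*R2:  [      0       0       2  -63/10 ]
R4 <- R4 - (-13/5)*R2:  [       0        0        6  -189/10 ]
R4 <- R4 - (3)*R3:  [ 0  0  0  0 ]
Row echelon form:
[ -6    -4     -8       1 ]
[  0  10/3  -10/3   -29/6 ]
[  0     0      2  -63/10 ]
[  0     0      0       0 ]
Nonzero rows / pivot columns: 3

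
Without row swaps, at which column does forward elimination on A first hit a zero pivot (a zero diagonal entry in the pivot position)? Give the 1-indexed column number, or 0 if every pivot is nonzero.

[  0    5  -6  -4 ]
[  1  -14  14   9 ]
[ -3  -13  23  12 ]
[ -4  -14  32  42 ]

Naive forward elimination:
Pivot entry (1,1) is zero but row 2 has 1 in column 1 -> naive elimination stops; a row interchange (e.g. R1 <-> R2) would be required here.

first zero-pivot column = 1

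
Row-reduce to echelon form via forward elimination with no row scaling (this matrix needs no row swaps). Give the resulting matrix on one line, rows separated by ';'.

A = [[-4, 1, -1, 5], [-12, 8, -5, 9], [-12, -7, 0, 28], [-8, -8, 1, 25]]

Forward elimination:
R2 <- R2 - (3)*R1:  [  0   5  -2  -6 ]
R3 <- R3 - (3)*R1:  [   0  -10    3   13 ]
R4 <- R4 - (2)*R1:  [   0  -10    3   15 ]
R3 <- R3 - (-2)*R2:  [  0   0  -1   1 ]
R4 <- R4 - (-2)*R2:  [  0   0  -1   3 ]
R4 <- R4 - (1)*R3:  [ 0  0  0  2 ]
Row echelon form:
[ -4  1  -1   5 ]
[  0  5  -2  -6 ]
[  0  0  -1   1 ]
[  0  0   0   2 ]

REF = [-4 1 -1 5; 0 5 -2 -6; 0 0 -1 1; 0 0 0 2]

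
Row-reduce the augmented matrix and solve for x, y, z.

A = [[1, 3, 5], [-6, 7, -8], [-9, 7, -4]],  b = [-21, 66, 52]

Forward elimination on [A|b]:
R2 <- R2 - (-6)*R1:  [   0   25   22  -60 ]
R3 <- R3 - (-9)*R1:  [    0    34    41  -137 ]
R3 <- R3 - (34/25)*R2:  [      0       0  277/25  -277/5 ]
Row echelon form:
[ 1   3       5  |     -21 ]
[ 0  25      22  |     -60 ]
[ 0   0  277/25  |  -277/5 ]
Back-substitution:
z = (-277/5) / (277/25) = -5
y = (-60 - (22)*(-5)) / 25 = 2
x = (-21 - (3)*(2) - (5)*(-5)) / 1 = -2

(-2, 2, -5)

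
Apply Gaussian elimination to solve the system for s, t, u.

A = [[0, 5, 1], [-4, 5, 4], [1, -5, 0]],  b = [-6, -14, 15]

Forward elimination on [A|b]:
R1 <-> R2   (pivot in column 1 was zero)
[ -4   5  4  -14 ]
[  0   5  1   -6 ]
[  1  -5  0   15 ]
R3 <- R3 - (-1/4)*R1:  [     0  -15/4      1   23/2 ]
R3 <- R3 - (-3/4)*R2:  [   0    0  7/4    7 ]
Row echelon form:
[ -4  5    4  |  -14 ]
[  0  5    1  |   -6 ]
[  0  0  7/4  |    7 ]
Back-substitution:
u = (7) / (7/4) = 4
t = (-6 - (1)*(4)) / 5 = -2
s = (-14 - (5)*(-2) - (4)*(4)) / -4 = 5

(5, -2, 4)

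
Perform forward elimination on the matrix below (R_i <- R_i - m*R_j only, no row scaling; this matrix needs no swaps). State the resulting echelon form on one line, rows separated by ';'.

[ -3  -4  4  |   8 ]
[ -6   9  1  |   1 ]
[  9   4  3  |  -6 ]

REF = [-3 -4 4 8; 0 17 -7 -15; 0 0 199/17 186/17]

Forward elimination:
R2 <- R2 - (2)*R1:  [   0   17   -7  -15 ]
R3 <- R3 - (-3)*R1:  [  0  -8  15  18 ]
R3 <- R3 - (-8/17)*R2:  [      0       0  199/17  186/17 ]
Row echelon form:
[ -3  -4       4  |       8 ]
[  0  17      -7  |     -15 ]
[  0   0  199/17  |  186/17 ]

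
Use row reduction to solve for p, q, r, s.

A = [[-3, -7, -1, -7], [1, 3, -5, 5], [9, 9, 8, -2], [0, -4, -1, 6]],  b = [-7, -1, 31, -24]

(0, 3, 0, -2)

Forward elimination on [A|b]:
R2 <- R2 - (-1/3)*R1:  [     0    2/3  -16/3    8/3  -10/3 ]
R3 <- R3 - (-3)*R1:  [   0  -12    5  -23   10 ]
R3 <- R3 - (-18)*R2:  [   0    0  -91   25  -50 ]
R4 <- R4 - (-6)*R2:  [   0    0  -33   22  -44 ]
R4 <- R4 - (33/91)*R3:  [        0         0         0   1177/91  -2354/91 ]
Row echelon form:
[ -3   -7     -1       -7  |        -7 ]
[  0  2/3  -16/3      8/3  |     -10/3 ]
[  0    0    -91       25  |       -50 ]
[  0    0      0  1177/91  |  -2354/91 ]
Back-substitution:
s = (-2354/91) / (1177/91) = -2
r = (-50 - (25)*(-2)) / -91 = 0
q = (-10/3 - (-16/3)*(0) - (8/3)*(-2)) / (2/3) = 3
p = (-7 - (-7)*(3) - (-1)*(0) - (-7)*(-2)) / -3 = 0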